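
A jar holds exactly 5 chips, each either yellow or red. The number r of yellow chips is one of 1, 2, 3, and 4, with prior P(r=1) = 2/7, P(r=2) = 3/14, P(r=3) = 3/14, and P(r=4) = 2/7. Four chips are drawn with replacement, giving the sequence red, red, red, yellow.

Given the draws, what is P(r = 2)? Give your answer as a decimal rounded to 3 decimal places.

Under each hypothesis, the probability of the observed sequence is: P(data | r = 1) = (4/5)(4/5)(4/5)(1/5) = 0.1024; P(data | r = 2) = (3/5)(3/5)(3/5)(2/5) = 0.0864; P(data | r = 3) = (2/5)(2/5)(2/5)(3/5) = 0.0384; P(data | r = 4) = (1/5)(1/5)(1/5)(4/5) = 0.0064.
Weighting by the prior gives 2/7 · 0.1024 = 0.029257, 3/14 · 0.0864 = 0.018514, 3/14 · 0.0384 = 0.0082286, 2/7 · 0.0064 = 0.0018286; summing to 0.057829.
So P(r = 2 | data) = (0.018514) / (0.057829) = 0.32016.

0.320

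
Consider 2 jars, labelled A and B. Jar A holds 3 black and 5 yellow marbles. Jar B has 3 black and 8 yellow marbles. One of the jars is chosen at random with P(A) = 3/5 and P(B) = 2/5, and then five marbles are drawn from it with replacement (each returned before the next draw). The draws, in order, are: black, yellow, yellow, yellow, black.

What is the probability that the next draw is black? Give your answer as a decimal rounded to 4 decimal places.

Under each hypothesis, the probability of the observed sequence is: P(data | jar A) = (3/8)(5/8)(5/8)(5/8)(3/8) = 0.034332; P(data | jar B) = (3/11)(8/11)(8/11)(8/11)(3/11) = 0.028612.
Weighting by the prior gives 3/5 · 0.034332 = 0.020599, 2/5 · 0.028612 = 0.011445; summing to 0.032044.
Dividing through by the total gives posterior P(jar A | data) = 0.64284, P(jar B | data) = 0.35716.
Averaging over the posterior, P(black next | data) = (3/8)(0.64284) + (3/11)(0.35716) = 0.33847.

0.3385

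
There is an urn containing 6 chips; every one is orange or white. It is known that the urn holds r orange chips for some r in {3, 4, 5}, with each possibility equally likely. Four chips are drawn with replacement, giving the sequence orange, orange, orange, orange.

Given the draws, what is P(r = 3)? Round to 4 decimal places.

0.0842

The likelihood of the observed sequence under each hypothesis: P(data | r = 3) = (3/6)(3/6)(3/6)(3/6) = 0.0625; P(data | r = 4) = (4/6)(4/6)(4/6)(4/6) = 0.19753; P(data | r = 5) = (5/6)(5/6)(5/6)(5/6) = 0.48225.
The prior-weighted likelihoods are 1/3 · 0.0625 = 0.020833, 1/3 · 0.19753 = 0.065844, 1/3 · 0.48225 = 0.16075; with total 0.24743.
Hence P(r = 3 | data) = (0.020833) / (0.24743) = 0.0842.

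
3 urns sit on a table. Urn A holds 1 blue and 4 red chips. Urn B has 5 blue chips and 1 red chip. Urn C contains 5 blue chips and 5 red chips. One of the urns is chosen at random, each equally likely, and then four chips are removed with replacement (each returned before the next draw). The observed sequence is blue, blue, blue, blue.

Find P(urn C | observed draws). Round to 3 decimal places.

0.114

Compute the likelihood of the observed sequence for each case: P(data | urn A) = (1/5)(1/5)(1/5)(1/5) = 0.0016; P(data | urn B) = (5/6)(5/6)(5/6)(5/6) = 0.48225; P(data | urn C) = (5/10)(5/10)(5/10)(5/10) = 0.0625.
The prior-weighted likelihoods are 1/3 · 0.0016 = 0.00053333, 1/3 · 0.48225 = 0.16075, 1/3 · 0.0625 = 0.020833; with total 0.18212.
Hence P(urn C | data) = (0.020833) / (0.18212) = 0.11439.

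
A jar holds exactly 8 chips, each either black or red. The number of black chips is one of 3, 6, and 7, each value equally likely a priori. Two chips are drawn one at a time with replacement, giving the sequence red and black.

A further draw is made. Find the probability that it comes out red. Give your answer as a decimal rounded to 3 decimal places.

Compute the likelihood of the observed sequence for each case: P(data | r = 3) = (5/8)(3/8) = 15/64; P(data | r = 6) = (2/8)(6/8) = 3/16; P(data | r = 7) = (1/8)(7/8) = 7/64.
Multiplying each by its prior: 1/3 · 15/64 = 5/64, 1/3 · 3/16 = 1/16, 1/3 · 7/64 = 7/192; summing to 17/96.
Normalising, the posterior is P(r = 3 | data) = 15/34, P(r = 6 | data) = 6/17, P(r = 7 | data) = 7/34.
The predictive probability is P(red next | data) = (5/8)(15/34) + (1/4)(6/17) + (1/8)(7/34) = 53/136.

0.390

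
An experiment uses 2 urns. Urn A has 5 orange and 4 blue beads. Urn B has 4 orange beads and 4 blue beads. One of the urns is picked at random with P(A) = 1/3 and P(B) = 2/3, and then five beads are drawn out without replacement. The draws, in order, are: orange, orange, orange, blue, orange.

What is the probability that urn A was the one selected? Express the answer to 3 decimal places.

0.526

The likelihood of the observed sequence under each hypothesis: P(data | urn A) = (5/9)(4/8)(3/7)(4/6)(2/5) = 2/63; P(data | urn B) = (4/8)(3/7)(2/6)(4/5)(1/4) = 1/70.
The prior-weighted likelihoods are 1/3 · 2/63 = 2/189, 2/3 · 1/70 = 1/105; with total 19/945.
By Bayes' rule, P(urn A | data) = (2/189) / (19/945) = 10/19.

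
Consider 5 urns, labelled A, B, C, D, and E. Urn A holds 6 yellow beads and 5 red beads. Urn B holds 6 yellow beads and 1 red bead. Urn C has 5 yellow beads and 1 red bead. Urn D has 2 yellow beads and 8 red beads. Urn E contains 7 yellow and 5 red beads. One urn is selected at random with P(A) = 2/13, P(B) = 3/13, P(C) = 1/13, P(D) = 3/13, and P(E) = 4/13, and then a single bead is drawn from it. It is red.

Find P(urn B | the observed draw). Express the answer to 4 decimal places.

Under each hypothesis, the probability of this draw is: P(data | urn A) = (5/11) = 0.45455; P(data | urn B) = (1/7) = 0.14286; P(data | urn C) = (1/6) = 0.16667; P(data | urn D) = (8/10) = 0.8; P(data | urn E) = (5/12) = 0.41667.
Weighting by the prior gives 2/13 · 0.45455 = 0.06993, 3/13 · 0.14286 = 0.032967, 1/13 · 0.16667 = 0.012821, 3/13 · 0.8 = 0.18462, 4/13 · 0.41667 = 0.12821; with total 0.42854.
Therefore the posterior P(urn B | data) = (0.032967) / (0.42854) = 0.076929.

0.0769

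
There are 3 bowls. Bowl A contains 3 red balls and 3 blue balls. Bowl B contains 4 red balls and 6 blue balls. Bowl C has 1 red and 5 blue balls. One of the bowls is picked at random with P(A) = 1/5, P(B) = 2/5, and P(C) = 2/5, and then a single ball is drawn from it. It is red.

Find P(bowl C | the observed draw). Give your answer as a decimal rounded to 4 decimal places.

For each hypothesis, P(data | H) works out to: P(data | bowl A) = (3/6) = 1/2; P(data | bowl B) = (4/10) = 2/5; P(data | bowl C) = (1/6) = 1/6.
Weighting by the prior gives 1/5 · 1/2 = 1/10, 2/5 · 2/5 = 4/25, 2/5 · 1/6 = 1/15; with total 49/150.
Therefore the posterior P(bowl C | data) = (1/15) / (49/150) = 10/49.

0.2041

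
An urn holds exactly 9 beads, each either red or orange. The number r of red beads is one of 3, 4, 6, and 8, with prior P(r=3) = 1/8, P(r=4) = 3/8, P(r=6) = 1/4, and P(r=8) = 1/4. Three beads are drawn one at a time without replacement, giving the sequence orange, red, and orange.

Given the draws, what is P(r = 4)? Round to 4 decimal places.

0.5970

Compute the likelihood of the observed sequence for each case: P(data | r = 3) = (6/9)(3/8)(5/7) = 5/28; P(data | r = 4) = (5/9)(4/8)(4/7) = 10/63; P(data | r = 6) = (3/9)(6/8)(2/7) = 1/14; P(data | r = 8) = (1/9)(8/8)(0/7) = 0.
Weighting by the prior gives 1/8 · 5/28 = 5/224, 3/8 · 10/63 = 5/84, 1/4 · 1/14 = 1/56, 1/4 · 0 = 0; these sum to 67/672.
Therefore the posterior P(r = 4 | data) = (5/84) / (67/672) = 40/67.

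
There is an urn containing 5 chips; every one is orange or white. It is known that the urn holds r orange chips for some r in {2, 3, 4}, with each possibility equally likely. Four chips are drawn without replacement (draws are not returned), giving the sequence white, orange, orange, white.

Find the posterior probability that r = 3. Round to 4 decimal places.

Compute the likelihood of the observed sequence for each case: P(data | r = 2) = (3/5)(2/4)(1/3)(2/2) = 1/10; P(data | r = 3) = (2/5)(3/4)(2/3)(1/2) = 1/10; P(data | r = 4) = (1/5)(4/4)(3/3)(0/2) = 0.
Weighting by the prior gives 1/3 · 1/10 = 1/30, 1/3 · 1/10 = 1/30, 1/3 · 0 = 0; these sum to 1/15.
By Bayes' rule, P(r = 3 | data) = (1/30) / (1/15) = 1/2.

0.5000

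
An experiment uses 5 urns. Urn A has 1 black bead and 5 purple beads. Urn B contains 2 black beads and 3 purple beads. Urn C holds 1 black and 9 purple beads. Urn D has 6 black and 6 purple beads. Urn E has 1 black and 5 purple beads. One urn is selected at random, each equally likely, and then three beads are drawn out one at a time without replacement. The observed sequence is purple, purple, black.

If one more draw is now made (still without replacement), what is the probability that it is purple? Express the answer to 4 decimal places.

0.7717

Under each hypothesis, the probability of the observed sequence is: P(data | urn A) = (5/6)(4/5)(1/4) = 1/6; P(data | urn B) = (3/5)(2/4)(2/3) = 1/5; P(data | urn C) = (9/10)(8/9)(1/8) = 1/10; P(data | urn D) = (6/12)(5/11)(6/10) = 3/22; P(data | urn E) = (5/6)(4/5)(1/4) = 1/6.
The prior-weighted likelihoods are 1/5 · 1/6 = 1/30, 1/5 · 1/5 = 1/25, 1/5 · 1/10 = 1/50, 1/5 · 3/22 = 3/110, 1/5 · 1/6 = 1/30; with total 127/825.
Dividing through by the total gives posterior P(urn A | data) = 55/254, P(urn B | data) = 33/127, P(urn C | data) = 33/254, P(urn D | data) = 45/254, P(urn E | data) = 55/254.
Averaging over the posterior, P(purple next | data) = (1)(55/254) + (1/2)(33/127) + (1)(33/254) + (4/9)(45/254) + (1)(55/254) = 98/127.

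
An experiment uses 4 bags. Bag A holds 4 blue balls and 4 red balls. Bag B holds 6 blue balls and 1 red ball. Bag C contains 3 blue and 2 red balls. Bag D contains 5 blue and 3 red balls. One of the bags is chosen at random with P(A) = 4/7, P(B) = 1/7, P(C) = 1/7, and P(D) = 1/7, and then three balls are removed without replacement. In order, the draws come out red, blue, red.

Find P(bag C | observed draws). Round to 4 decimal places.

The likelihood of the observed sequence under each hypothesis: P(data | bag A) = (4/8)(4/7)(3/6) = 0.14286; P(data | bag B) = (1/7)(6/6)(0/5) = 0; P(data | bag C) = (2/5)(3/4)(1/3) = 0.1; P(data | bag D) = (3/8)(5/7)(2/6) = 0.089286.
The prior-weighted likelihoods are 4/7 · 0.14286 = 0.081633, 1/7 · 0 = 0, 1/7 · 0.1 = 0.014286, 1/7 · 0.089286 = 0.012755; with total 0.10867.
By Bayes' rule, P(bag C | data) = (0.014286) / (0.10867) = 0.13146.

0.1315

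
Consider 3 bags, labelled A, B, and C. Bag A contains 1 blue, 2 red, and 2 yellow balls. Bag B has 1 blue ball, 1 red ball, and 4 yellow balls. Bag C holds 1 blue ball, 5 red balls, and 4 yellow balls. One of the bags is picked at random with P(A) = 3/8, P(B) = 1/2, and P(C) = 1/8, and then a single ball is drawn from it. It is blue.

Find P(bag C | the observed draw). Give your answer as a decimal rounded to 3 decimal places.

0.073

Under each hypothesis, the probability of this draw is: P(data | bag A) = (1/5) = 1/5; P(data | bag B) = (1/6) = 1/6; P(data | bag C) = (1/10) = 1/10.
The prior-weighted likelihoods are 3/8 · 1/5 = 3/40, 1/2 · 1/6 = 1/12, 1/8 · 1/10 = 1/80; summing to 41/240.
By Bayes' rule, P(bag C | data) = (1/80) / (41/240) = 3/41.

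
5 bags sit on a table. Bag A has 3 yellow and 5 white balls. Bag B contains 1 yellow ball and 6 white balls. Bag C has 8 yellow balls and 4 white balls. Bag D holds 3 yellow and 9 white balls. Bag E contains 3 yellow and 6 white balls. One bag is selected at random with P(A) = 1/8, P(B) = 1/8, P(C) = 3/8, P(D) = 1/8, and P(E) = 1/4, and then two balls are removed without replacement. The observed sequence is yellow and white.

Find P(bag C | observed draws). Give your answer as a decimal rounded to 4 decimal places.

0.3947

Compute the likelihood of the observed sequence for each case: P(data | bag A) = (3/8)(5/7) = 0.26786; P(data | bag B) = (1/7)(6/6) = 0.14286; P(data | bag C) = (8/12)(4/11) = 0.24242; P(data | bag D) = (3/12)(9/11) = 0.20455; P(data | bag E) = (3/9)(6/8) = 0.25.
Weighting by the prior gives 1/8 · 0.26786 = 0.033482, 1/8 · 0.14286 = 0.017857, 3/8 · 0.24242 = 0.090909, 1/8 · 0.20455 = 0.025568, 1/4 · 0.25 = 0.0625; summing to 0.23032.
Therefore the posterior P(bag C | data) = (0.090909) / (0.23032) = 0.39471.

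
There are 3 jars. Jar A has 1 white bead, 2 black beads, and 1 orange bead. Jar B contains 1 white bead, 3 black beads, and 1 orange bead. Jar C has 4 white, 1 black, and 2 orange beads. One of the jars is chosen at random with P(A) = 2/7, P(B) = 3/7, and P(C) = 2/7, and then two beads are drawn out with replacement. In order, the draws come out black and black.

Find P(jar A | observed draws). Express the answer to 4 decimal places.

The likelihood of the observed sequence under each hypothesis: P(data | jar A) = (2/4)(2/4) = 0.25; P(data | jar B) = (3/5)(3/5) = 0.36; P(data | jar C) = (1/7)(1/7) = 0.020408.
The prior-weighted likelihoods are 2/7 · 0.25 = 0.071429, 3/7 · 0.36 = 0.15429, 2/7 · 0.020408 = 0.0058309; summing to 0.23155.
By Bayes' rule, P(jar A | data) = (0.071429) / (0.23155) = 0.30849.

0.3085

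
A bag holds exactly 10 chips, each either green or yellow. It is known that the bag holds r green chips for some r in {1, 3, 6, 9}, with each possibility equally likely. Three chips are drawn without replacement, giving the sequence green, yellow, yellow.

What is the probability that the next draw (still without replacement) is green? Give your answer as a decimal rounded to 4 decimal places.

0.3238

Compute the likelihood of the observed sequence for each case: P(data | r = 1) = (1/10)(9/9)(8/8) = 1/10; P(data | r = 3) = (3/10)(7/9)(6/8) = 7/40; P(data | r = 6) = (6/10)(4/9)(3/8) = 1/10; P(data | r = 9) = (9/10)(1/9)(0/8) = 0.
Multiplying each by its prior: 1/4 · 1/10 = 1/40, 1/4 · 7/40 = 7/160, 1/4 · 1/10 = 1/40, 1/4 · 0 = 0; summing to 3/32.
Normalising, the posterior is P(r = 1 | data) = 4/15, P(r = 3 | data) = 7/15, P(r = 6 | data) = 4/15, P(r = 9 | data) = 0.
The predictive probability is P(green next | data) = (0)(4/15) + (2/7)(7/15) + (5/7)(4/15) = 34/105.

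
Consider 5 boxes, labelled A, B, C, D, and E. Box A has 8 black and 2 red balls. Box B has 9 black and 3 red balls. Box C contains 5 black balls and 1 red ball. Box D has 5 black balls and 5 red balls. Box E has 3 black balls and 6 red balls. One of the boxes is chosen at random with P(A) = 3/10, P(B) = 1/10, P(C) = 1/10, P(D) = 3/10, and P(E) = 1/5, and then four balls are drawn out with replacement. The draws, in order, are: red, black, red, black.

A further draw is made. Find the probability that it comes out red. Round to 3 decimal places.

0.448

The likelihood of the observed sequence under each hypothesis: P(data | box A) = (2/10)(8/10)(2/10)(8/10) = 0.0256; P(data | box B) = (3/12)(9/12)(3/12)(9/12) = 0.035156; P(data | box C) = (1/6)(5/6)(1/6)(5/6) = 0.01929; P(data | box D) = (5/10)(5/10)(5/10)(5/10) = 0.0625; P(data | box E) = (6/9)(3/9)(6/9)(3/9) = 0.049383.
Multiplying each by its prior: 3/10 · 0.0256 = 0.00768, 1/10 · 0.035156 = 0.0035156, 1/10 · 0.01929 = 0.001929, 3/10 · 0.0625 = 0.01875, 1/5 · 0.049383 = 0.0098765; these sum to 0.041751.
Normalising, the posterior is P(box A | data) = 0.18395, P(box B | data) = 0.084204, P(box C | data) = 0.046203, P(box D | data) = 0.44909, P(box E | data) = 0.23656.
So P(red next | data) = Σ P(red next | H) P(H | data) = (1/5)(0.18395) + (1/4)(0.084204) + (1/6)(0.046203) + (1/2)(0.44909) + (2/3)(0.23656) = 0.44779.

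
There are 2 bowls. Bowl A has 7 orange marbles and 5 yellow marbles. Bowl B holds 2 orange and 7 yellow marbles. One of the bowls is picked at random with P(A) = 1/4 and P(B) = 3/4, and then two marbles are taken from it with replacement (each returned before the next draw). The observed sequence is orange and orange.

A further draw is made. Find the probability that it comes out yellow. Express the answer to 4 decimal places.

0.5262

Compute the likelihood of the observed sequence for each case: P(data | bowl A) = (7/12)(7/12) = 0.34028; P(data | bowl B) = (2/9)(2/9) = 0.049383.
Multiplying each by its prior: 1/4 · 0.34028 = 0.085069, 3/4 · 0.049383 = 0.037037; with total 0.12211.
Dividing through by the total gives posterior P(bowl A | data) = 0.69668, P(bowl B | data) = 0.30332.
Averaging over the posterior, P(yellow next | data) = (5/12)(0.69668) + (7/9)(0.30332) = 0.5262.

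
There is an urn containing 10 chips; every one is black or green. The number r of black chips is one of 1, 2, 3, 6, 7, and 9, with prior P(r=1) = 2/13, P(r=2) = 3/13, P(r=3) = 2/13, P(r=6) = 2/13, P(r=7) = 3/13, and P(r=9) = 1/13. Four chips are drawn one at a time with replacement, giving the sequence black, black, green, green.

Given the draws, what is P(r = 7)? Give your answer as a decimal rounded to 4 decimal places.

0.3029

The likelihood of the observed sequence under each hypothesis: P(data | r = 1) = (1/10)(1/10)(9/10)(9/10) = 0.0081; P(data | r = 2) = (2/10)(2/10)(8/10)(8/10) = 0.0256; P(data | r = 3) = (3/10)(3/10)(7/10)(7/10) = 0.0441; P(data | r = 6) = (6/10)(6/10)(4/10)(4/10) = 0.0576; P(data | r = 7) = (7/10)(7/10)(3/10)(3/10) = 0.0441; P(data | r = 9) = (9/10)(9/10)(1/10)(1/10) = 0.0081.
Weighting by the prior gives 2/13 · 0.0081 = 0.0012462, 3/13 · 0.0256 = 0.0059077, 2/13 · 0.0441 = 0.0067846, 2/13 · 0.0576 = 0.0088615, 3/13 · 0.0441 = 0.010177, 1/13 · 0.0081 = 0.00062308; these sum to 0.0336.
Therefore the posterior P(r = 7 | data) = (0.010177) / (0.0336) = 0.30288.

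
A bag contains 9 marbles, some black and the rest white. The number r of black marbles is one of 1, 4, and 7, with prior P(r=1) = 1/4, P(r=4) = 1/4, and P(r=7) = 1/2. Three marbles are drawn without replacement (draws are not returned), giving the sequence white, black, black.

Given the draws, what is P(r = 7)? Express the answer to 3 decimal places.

0.737

Under each hypothesis, the probability of the observed sequence is: P(data | r = 1) = (8/9)(1/8)(0/7) = 0; P(data | r = 4) = (5/9)(4/8)(3/7) = 5/42; P(data | r = 7) = (2/9)(7/8)(6/7) = 1/6.
The prior-weighted likelihoods are 1/4 · 0 = 0, 1/4 · 5/42 = 5/168, 1/2 · 1/6 = 1/12; these sum to 19/168.
So P(r = 7 | data) = (1/12) / (19/168) = 14/19.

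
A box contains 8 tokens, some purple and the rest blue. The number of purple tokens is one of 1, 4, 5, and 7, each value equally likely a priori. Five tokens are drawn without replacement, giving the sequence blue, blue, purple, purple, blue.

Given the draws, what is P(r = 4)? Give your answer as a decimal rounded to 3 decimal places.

0.706

For each hypothesis, P(data | H) works out to: P(data | r = 1) = (7/8)(6/7)(1/6)(0/5) = 0; P(data | r = 4) = (4/8)(3/7)(4/6)(3/5)(2/4) = 0.042857; P(data | r = 5) = (3/8)(2/7)(5/6)(4/5)(1/4) = 0.017857; P(data | r = 7) = (1/8)(0/7) = 0.
The prior-weighted likelihoods are 1/4 · 0 = 0, 1/4 · 0.042857 = 0.010714, 1/4 · 0.017857 = 0.0044643, 1/4 · 0 = 0; with total 0.015179.
Therefore the posterior P(r = 4 | data) = (0.010714) / (0.015179) = 0.70588.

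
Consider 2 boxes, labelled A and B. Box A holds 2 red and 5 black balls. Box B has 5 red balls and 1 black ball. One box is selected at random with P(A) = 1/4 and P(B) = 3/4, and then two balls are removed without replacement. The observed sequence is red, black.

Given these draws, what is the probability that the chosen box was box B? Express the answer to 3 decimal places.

For each hypothesis, P(data | H) works out to: P(data | box A) = (2/7)(5/6) = 5/21; P(data | box B) = (5/6)(1/5) = 1/6.
The prior-weighted likelihoods are 1/4 · 5/21 = 5/84, 3/4 · 1/6 = 1/8; these sum to 31/168.
So P(box B | data) = (1/8) / (31/168) = 21/31.

0.677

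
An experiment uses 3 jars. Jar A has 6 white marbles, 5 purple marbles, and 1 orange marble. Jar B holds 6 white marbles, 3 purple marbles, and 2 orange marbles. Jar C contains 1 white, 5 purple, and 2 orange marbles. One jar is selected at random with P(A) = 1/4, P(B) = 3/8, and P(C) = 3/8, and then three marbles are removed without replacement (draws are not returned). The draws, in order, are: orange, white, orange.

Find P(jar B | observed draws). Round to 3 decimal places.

Compute the likelihood of the observed sequence for each case: P(data | jar A) = (1/12)(6/11)(0/10) = 0; P(data | jar B) = (2/11)(6/10)(1/9) = 0.012121; P(data | jar C) = (2/8)(1/7)(1/6) = 0.0059524.
Multiplying each by its prior: 1/4 · 0 = 0, 3/8 · 0.012121 = 0.0045455, 3/8 · 0.0059524 = 0.0022321; summing to 0.0067776.
So P(jar B | data) = (0.0045455) / (0.0067776) = 0.67066.

0.671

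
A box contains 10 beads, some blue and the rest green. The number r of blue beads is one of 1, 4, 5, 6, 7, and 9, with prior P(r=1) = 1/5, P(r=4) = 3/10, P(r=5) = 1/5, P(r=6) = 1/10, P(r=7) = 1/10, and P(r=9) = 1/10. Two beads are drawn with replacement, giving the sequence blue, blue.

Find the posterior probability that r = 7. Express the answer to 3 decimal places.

For each hypothesis, P(data | H) works out to: P(data | r = 1) = (1/10)(1/10) = 1/100; P(data | r = 4) = (4/10)(4/10) = 4/25; P(data | r = 5) = (5/10)(5/10) = 1/4; P(data | r = 6) = (6/10)(6/10) = 9/25; P(data | r = 7) = (7/10)(7/10) = 49/100; P(data | r = 9) = (9/10)(9/10) = 81/100.
The prior-weighted likelihoods are 1/5 · 1/100 = 1/500, 3/10 · 4/25 = 6/125, 1/5 · 1/4 = 1/20, 1/10 · 9/25 = 9/250, 1/10 · 49/100 = 49/1000, 1/10 · 81/100 = 81/1000; with total 133/500.
So P(r = 7 | data) = (49/1000) / (133/500) = 7/38.

0.184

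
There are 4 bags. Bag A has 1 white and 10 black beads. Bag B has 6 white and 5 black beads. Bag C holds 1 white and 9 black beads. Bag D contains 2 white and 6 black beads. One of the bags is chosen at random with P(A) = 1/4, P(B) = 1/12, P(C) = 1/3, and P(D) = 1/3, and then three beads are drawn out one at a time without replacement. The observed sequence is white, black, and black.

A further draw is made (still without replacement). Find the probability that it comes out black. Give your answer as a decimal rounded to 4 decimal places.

Compute the likelihood of the observed sequence for each case: P(data | bag A) = (1/11)(10/10)(9/9) = 0.090909; P(data | bag B) = (6/11)(5/10)(4/9) = 0.12121; P(data | bag C) = (1/10)(9/9)(8/8) = 0.1; P(data | bag D) = (2/8)(6/7)(5/6) = 0.17857.
Weighting by the prior gives 1/4 · 0.090909 = 0.022727, 1/12 · 0.12121 = 0.010101, 1/3 · 0.1 = 0.033333, 1/3 · 0.17857 = 0.059524; these sum to 0.12569.
The posterior is then P(bag A | data) = 0.18083, P(bag B | data) = 0.080367, P(bag C | data) = 0.26521, P(bag D | data) = 0.47359.
Averaging over the posterior, P(black next | data) = (1)(0.18083) + (3/8)(0.080367) + (1)(0.26521) + (4/5)(0.47359) = 0.85505.

0.8551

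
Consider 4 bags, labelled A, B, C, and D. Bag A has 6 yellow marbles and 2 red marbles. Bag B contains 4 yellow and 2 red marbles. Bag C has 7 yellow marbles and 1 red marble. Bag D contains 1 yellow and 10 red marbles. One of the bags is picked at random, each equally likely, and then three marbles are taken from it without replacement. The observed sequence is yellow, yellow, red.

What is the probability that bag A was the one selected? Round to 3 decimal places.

Under each hypothesis, the probability of the observed sequence is: P(data | bag A) = (6/8)(5/7)(2/6) = 0.17857; P(data | bag B) = (4/6)(3/5)(2/4) = 0.2; P(data | bag C) = (7/8)(6/7)(1/6) = 0.125; P(data | bag D) = (1/11)(0/10) = 0.
Multiplying each by its prior: 1/4 · 0.17857 = 0.044643, 1/4 · 0.2 = 0.05, 1/4 · 0.125 = 0.03125, 1/4 · 0 = 0; these sum to 0.12589.
So P(bag A | data) = (0.044643) / (0.12589) = 0.35461.

0.355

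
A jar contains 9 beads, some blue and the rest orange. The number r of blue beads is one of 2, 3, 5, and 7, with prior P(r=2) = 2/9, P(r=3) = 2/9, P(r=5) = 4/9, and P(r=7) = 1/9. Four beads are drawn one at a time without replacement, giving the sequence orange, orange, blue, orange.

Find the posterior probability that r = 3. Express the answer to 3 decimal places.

0.353

For each hypothesis, P(data | H) works out to: P(data | r = 2) = (7/9)(6/8)(2/7)(5/6) = 0.13889; P(data | r = 3) = (6/9)(5/8)(3/7)(4/6) = 0.11905; P(data | r = 5) = (4/9)(3/8)(5/7)(2/6) = 0.039683; P(data | r = 7) = (2/9)(1/8)(7/7)(0/6) = 0.
Weighting by the prior gives 2/9 · 0.13889 = 0.030864, 2/9 · 0.11905 = 0.026455, 4/9 · 0.039683 = 0.017637, 1/9 · 0 = 0; summing to 0.074956.
Therefore the posterior P(r = 3 | data) = (0.026455) / (0.074956) = 0.35294.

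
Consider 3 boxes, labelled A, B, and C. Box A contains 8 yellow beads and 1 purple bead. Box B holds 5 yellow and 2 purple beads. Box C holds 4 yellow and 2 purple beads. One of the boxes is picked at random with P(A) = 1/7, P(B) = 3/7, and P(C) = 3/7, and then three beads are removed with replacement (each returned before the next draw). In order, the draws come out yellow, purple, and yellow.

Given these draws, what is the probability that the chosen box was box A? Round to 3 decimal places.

0.091

The likelihood of the observed sequence under each hypothesis: P(data | box A) = (8/9)(1/9)(8/9) = 0.087791; P(data | box B) = (5/7)(2/7)(5/7) = 0.14577; P(data | box C) = (4/6)(2/6)(4/6) = 0.14815.
The prior-weighted likelihoods are 1/7 · 0.087791 = 0.012542, 3/7 · 0.14577 = 0.062474, 3/7 · 0.14815 = 0.063492; summing to 0.13851.
So P(box A | data) = (0.012542) / (0.13851) = 0.090548.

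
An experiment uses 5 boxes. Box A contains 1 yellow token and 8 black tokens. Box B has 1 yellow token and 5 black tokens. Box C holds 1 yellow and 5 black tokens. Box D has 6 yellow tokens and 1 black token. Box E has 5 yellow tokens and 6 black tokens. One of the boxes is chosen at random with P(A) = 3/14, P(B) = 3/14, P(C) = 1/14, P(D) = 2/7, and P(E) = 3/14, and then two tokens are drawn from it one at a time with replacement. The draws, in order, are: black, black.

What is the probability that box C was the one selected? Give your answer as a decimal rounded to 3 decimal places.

Under each hypothesis, the probability of the observed sequence is: P(data | box A) = (8/9)(8/9) = 0.79012; P(data | box B) = (5/6)(5/6) = 0.69444; P(data | box C) = (5/6)(5/6) = 0.69444; P(data | box D) = (1/7)(1/7) = 0.020408; P(data | box E) = (6/11)(6/11) = 0.29752.
The prior-weighted likelihoods are 3/14 · 0.79012 = 0.16931, 3/14 · 0.69444 = 0.14881, 1/14 · 0.69444 = 0.049603, 2/7 · 0.020408 = 0.0058309, 3/14 · 0.29752 = 0.063754; summing to 0.43731.
So P(box C | data) = (0.049603) / (0.43731) = 0.11343.

0.113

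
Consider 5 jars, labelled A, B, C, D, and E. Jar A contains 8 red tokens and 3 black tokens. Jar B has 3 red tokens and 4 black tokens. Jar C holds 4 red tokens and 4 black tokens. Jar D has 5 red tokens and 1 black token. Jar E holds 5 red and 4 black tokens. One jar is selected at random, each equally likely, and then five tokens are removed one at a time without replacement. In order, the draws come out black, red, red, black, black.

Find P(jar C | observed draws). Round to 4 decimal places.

0.3110

Compute the likelihood of the observed sequence for each case: P(data | jar A) = (3/11)(8/10)(7/9)(2/8)(1/7) = 0.0060606; P(data | jar B) = (4/7)(3/6)(2/5)(3/4)(2/3) = 0.057143; P(data | jar C) = (4/8)(4/7)(3/6)(3/5)(2/4) = 0.042857; P(data | jar D) = (1/6)(5/5)(4/4)(0/3) = 0; P(data | jar E) = (4/9)(5/8)(4/7)(3/6)(2/5) = 0.031746.
Weighting by the prior gives 1/5 · 0.0060606 = 0.0012121, 1/5 · 0.057143 = 0.011429, 1/5 · 0.042857 = 0.0085714, 1/5 · 0 = 0, 1/5 · 0.031746 = 0.0063492; these sum to 0.027561.
Hence P(jar C | data) = (0.0085714) / (0.027561) = 0.31099.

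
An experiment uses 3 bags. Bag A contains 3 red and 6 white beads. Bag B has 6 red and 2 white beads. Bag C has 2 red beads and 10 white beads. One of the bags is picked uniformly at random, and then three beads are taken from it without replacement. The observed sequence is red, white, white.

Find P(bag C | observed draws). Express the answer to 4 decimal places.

0.3889

The likelihood of the observed sequence under each hypothesis: P(data | bag A) = (3/9)(6/8)(5/7) = 5/28; P(data | bag B) = (6/8)(2/7)(1/6) = 1/28; P(data | bag C) = (2/12)(10/11)(9/10) = 3/22.
Weighting by the prior gives 1/3 · 5/28 = 5/84, 1/3 · 1/28 = 1/84, 1/3 · 3/22 = 1/22; summing to 9/77.
Hence P(bag C | data) = (1/22) / (9/77) = 7/18.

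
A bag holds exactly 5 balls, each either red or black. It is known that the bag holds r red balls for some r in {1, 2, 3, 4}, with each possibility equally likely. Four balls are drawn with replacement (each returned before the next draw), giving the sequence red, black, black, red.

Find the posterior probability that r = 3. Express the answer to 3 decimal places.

0.346

Under each hypothesis, the probability of the observed sequence is: P(data | r = 1) = (1/5)(4/5)(4/5)(1/5) = 16/625; P(data | r = 2) = (2/5)(3/5)(3/5)(2/5) = 36/625; P(data | r = 3) = (3/5)(2/5)(2/5)(3/5) = 36/625; P(data | r = 4) = (4/5)(1/5)(1/5)(4/5) = 16/625.
Weighting by the prior gives 1/4 · 16/625 = 4/625, 1/4 · 36/625 = 9/625, 1/4 · 36/625 = 9/625, 1/4 · 16/625 = 4/625; with total 26/625.
By Bayes' rule, P(r = 3 | data) = (9/625) / (26/625) = 9/26.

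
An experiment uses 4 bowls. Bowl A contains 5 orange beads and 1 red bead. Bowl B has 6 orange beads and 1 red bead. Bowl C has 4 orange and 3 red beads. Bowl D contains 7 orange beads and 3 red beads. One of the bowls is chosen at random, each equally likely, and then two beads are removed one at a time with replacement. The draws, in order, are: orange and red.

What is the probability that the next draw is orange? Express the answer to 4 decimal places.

Compute the likelihood of the observed sequence for each case: P(data | bowl A) = (5/6)(1/6) = 0.13889; P(data | bowl B) = (6/7)(1/7) = 0.12245; P(data | bowl C) = (4/7)(3/7) = 0.2449; P(data | bowl D) = (7/10)(3/10) = 0.21.
The prior-weighted likelihoods are 1/4 · 0.13889 = 0.034722, 1/4 · 0.12245 = 0.030612, 1/4 · 0.2449 = 0.061224, 1/4 · 0.21 = 0.0525; these sum to 0.17906.
Dividing through by the total gives posterior P(bowl A | data) = 0.19392, P(bowl B | data) = 0.17096, P(bowl C | data) = 0.34192, P(bowl D | data) = 0.2932.
So P(orange next | data) = Σ P(orange next | H) P(H | data) = (5/6)(0.19392) + (6/7)(0.17096) + (4/7)(0.34192) + (7/10)(0.2932) = 0.70876.

0.7088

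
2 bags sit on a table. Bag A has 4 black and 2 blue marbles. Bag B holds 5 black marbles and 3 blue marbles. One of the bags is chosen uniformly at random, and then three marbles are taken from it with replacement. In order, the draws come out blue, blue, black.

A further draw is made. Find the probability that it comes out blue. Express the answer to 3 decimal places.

0.356

Compute the likelihood of the observed sequence for each case: P(data | bag A) = (2/6)(2/6)(4/6) = 0.074074; P(data | bag B) = (3/8)(3/8)(5/8) = 0.087891.
The prior-weighted likelihoods are 1/2 · 0.074074 = 0.037037, 1/2 · 0.087891 = 0.043945; with total 0.080982.
Normalising, the posterior is P(bag A | data) = 0.45735, P(bag B | data) = 0.54265.
The predictive probability is P(blue next | data) = (1/3)(0.45735) + (3/8)(0.54265) = 0.35594.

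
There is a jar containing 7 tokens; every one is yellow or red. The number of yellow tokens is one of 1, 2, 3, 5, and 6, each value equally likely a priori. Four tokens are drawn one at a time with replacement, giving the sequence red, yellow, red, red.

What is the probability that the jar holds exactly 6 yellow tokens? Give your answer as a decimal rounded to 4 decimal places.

For each hypothesis, P(data | H) works out to: P(data | r = 1) = (6/7)(1/7)(6/7)(6/7) = 0.089963; P(data | r = 2) = (5/7)(2/7)(5/7)(5/7) = 0.10412; P(data | r = 3) = (4/7)(3/7)(4/7)(4/7) = 0.079967; P(data | r = 5) = (2/7)(5/7)(2/7)(2/7) = 0.01666; P(data | r = 6) = (1/7)(6/7)(1/7)(1/7) = 0.002499.
The prior-weighted likelihoods are 1/5 · 0.089963 = 0.017993, 1/5 · 0.10412 = 0.020825, 1/5 · 0.079967 = 0.015993, 1/5 · 0.01666 = 0.0033319, 1/5 · 0.002499 = 0.00049979; these sum to 0.058642.
So P(r = 6 | data) = (0.00049979) / (0.058642) = 0.0085227.

0.0085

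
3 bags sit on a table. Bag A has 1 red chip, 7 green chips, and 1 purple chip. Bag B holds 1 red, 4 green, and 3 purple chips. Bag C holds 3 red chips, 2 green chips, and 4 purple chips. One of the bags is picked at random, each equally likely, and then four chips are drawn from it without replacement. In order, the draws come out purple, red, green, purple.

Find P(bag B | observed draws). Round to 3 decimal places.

0.375

For each hypothesis, P(data | H) works out to: P(data | bag A) = (1/9)(1/8)(7/7)(0/6) = 0; P(data | bag B) = (3/8)(1/7)(4/6)(2/5) = 1/70; P(data | bag C) = (4/9)(3/8)(2/7)(3/6) = 1/42.
Weighting by the prior gives 1/3 · 0 = 0, 1/3 · 1/70 = 1/210, 1/3 · 1/42 = 1/126; summing to 4/315.
By Bayes' rule, P(bag B | data) = (1/210) / (4/315) = 3/8.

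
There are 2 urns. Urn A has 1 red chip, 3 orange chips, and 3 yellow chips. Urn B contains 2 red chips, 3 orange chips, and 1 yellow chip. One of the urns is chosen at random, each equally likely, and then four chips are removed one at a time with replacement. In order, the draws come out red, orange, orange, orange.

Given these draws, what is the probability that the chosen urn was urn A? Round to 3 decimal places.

0.213

The likelihood of the observed sequence under each hypothesis: P(data | urn A) = (1/7)(3/7)(3/7)(3/7) = 0.011245; P(data | urn B) = (2/6)(3/6)(3/6)(3/6) = 0.041667.
Multiplying each by its prior: 1/2 · 0.011245 = 0.0056227, 1/2 · 0.041667 = 0.020833; summing to 0.026456.
Therefore the posterior P(urn A | data) = (0.0056227) / (0.026456) = 0.21253.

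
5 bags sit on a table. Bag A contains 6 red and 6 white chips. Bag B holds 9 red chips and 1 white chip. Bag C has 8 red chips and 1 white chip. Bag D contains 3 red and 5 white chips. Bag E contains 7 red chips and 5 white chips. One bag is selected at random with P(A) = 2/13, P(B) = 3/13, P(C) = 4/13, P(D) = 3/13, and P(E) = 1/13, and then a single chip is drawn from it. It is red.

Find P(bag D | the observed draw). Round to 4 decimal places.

0.1255

For each hypothesis, P(data | H) works out to: P(data | bag A) = (6/12) = 0.5; P(data | bag B) = (9/10) = 0.9; P(data | bag C) = (8/9) = 0.88889; P(data | bag D) = (3/8) = 0.375; P(data | bag E) = (7/12) = 0.58333.
Weighting by the prior gives 2/13 · 0.5 = 0.076923, 3/13 · 0.9 = 0.20769, 4/13 · 0.88889 = 0.2735, 3/13 · 0.375 = 0.086538, 1/13 · 0.58333 = 0.044872; with total 0.68953.
By Bayes' rule, P(bag D | data) = (0.086538) / (0.68953) = 0.1255.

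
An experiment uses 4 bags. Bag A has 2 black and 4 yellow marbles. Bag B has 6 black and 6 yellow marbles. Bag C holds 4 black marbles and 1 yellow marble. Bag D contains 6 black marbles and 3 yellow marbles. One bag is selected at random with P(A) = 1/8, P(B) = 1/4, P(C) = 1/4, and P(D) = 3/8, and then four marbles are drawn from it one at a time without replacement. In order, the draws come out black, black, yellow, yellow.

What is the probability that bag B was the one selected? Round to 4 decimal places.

The likelihood of the observed sequence under each hypothesis: P(data | bag A) = (2/6)(1/5)(4/4)(3/3) = 0.066667; P(data | bag B) = (6/12)(5/11)(6/10)(5/9) = 0.075758; P(data | bag C) = (4/5)(3/4)(1/3)(0/2) = 0; P(data | bag D) = (6/9)(5/8)(3/7)(2/6) = 0.059524.
Multiplying each by its prior: 1/8 · 0.066667 = 0.0083333, 1/4 · 0.075758 = 0.018939, 1/4 · 0 = 0, 3/8 · 0.059524 = 0.022321; these sum to 0.049594.
Therefore the posterior P(bag B | data) = (0.018939) / (0.049594) = 0.38189.

0.3819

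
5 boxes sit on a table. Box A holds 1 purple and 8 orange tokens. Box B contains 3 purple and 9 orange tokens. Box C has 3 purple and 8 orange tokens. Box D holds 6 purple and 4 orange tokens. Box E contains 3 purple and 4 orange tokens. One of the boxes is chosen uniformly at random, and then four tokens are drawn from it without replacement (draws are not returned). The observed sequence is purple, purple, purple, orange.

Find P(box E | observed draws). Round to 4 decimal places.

0.2126

For each hypothesis, P(data | H) works out to: P(data | box A) = (1/9)(0/8) = 0; P(data | box B) = (3/12)(2/11)(1/10)(9/9) = 0.0045455; P(data | box C) = (3/11)(2/10)(1/9)(8/8) = 0.0060606; P(data | box D) = (6/10)(5/9)(4/8)(4/7) = 0.095238; P(data | box E) = (3/7)(2/6)(1/5)(4/4) = 0.028571.
Multiplying each by its prior: 1/5 · 0 = 0, 1/5 · 0.0045455 = 0.00090909, 1/5 · 0.0060606 = 0.0012121, 1/5 · 0.095238 = 0.019048, 1/5 · 0.028571 = 0.0057143; summing to 0.026883.
By Bayes' rule, P(box E | data) = (0.0057143) / (0.026883) = 0.21256.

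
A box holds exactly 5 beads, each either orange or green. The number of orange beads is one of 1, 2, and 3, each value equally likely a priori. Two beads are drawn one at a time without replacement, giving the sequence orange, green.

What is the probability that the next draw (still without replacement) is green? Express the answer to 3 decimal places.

0.625

Under each hypothesis, the probability of the observed sequence is: P(data | r = 1) = (1/5)(4/4) = 1/5; P(data | r = 2) = (2/5)(3/4) = 3/10; P(data | r = 3) = (3/5)(2/4) = 3/10.
The prior-weighted likelihoods are 1/3 · 1/5 = 1/15, 1/3 · 3/10 = 1/10, 1/3 · 3/10 = 1/10; summing to 4/15.
Normalising, the posterior is P(r = 1 | data) = 1/4, P(r = 2 | data) = 3/8, P(r = 3 | data) = 3/8.
The predictive probability is P(green next | data) = (1)(1/4) + (2/3)(3/8) + (1/3)(3/8) = 5/8.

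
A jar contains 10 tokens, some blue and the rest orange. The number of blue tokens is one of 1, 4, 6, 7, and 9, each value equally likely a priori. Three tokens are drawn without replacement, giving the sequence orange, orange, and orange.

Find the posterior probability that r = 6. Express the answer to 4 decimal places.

0.0367

For each hypothesis, P(data | H) works out to: P(data | r = 1) = (9/10)(8/9)(7/8) = 7/10; P(data | r = 4) = (6/10)(5/9)(4/8) = 1/6; P(data | r = 6) = (4/10)(3/9)(2/8) = 1/30; P(data | r = 7) = (3/10)(2/9)(1/8) = 1/120; P(data | r = 9) = (1/10)(0/9) = 0.
Multiplying each by its prior: 1/5 · 7/10 = 7/50, 1/5 · 1/6 = 1/30, 1/5 · 1/30 = 1/150, 1/5 · 1/120 = 1/600, 1/5 · 0 = 0; with total 109/600.
Hence P(r = 6 | data) = (1/150) / (109/600) = 4/109.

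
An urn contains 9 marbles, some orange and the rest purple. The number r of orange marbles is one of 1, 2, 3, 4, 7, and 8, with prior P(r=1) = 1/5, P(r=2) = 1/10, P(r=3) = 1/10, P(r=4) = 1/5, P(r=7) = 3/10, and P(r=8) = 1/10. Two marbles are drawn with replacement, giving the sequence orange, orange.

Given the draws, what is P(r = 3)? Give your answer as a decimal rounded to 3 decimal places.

0.035

For each hypothesis, P(data | H) works out to: P(data | r = 1) = (1/9)(1/9) = 1/81; P(data | r = 2) = (2/9)(2/9) = 4/81; P(data | r = 3) = (3/9)(3/9) = 1/9; P(data | r = 4) = (4/9)(4/9) = 16/81; P(data | r = 7) = (7/9)(7/9) = 49/81; P(data | r = 8) = (8/9)(8/9) = 64/81.
Weighting by the prior gives 1/5 · 1/81 = 1/405, 1/10 · 4/81 = 2/405, 1/10 · 1/9 = 1/90, 1/5 · 16/81 = 16/405, 3/10 · 49/81 = 49/270, 1/10 · 64/81 = 32/405; these sum to 43/135.
Hence P(r = 3 | data) = (1/90) / (43/135) = 3/86.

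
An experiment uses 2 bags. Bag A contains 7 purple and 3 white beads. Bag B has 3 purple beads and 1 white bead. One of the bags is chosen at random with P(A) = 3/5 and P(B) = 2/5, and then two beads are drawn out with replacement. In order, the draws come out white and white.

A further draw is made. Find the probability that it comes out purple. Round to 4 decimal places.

The likelihood of the observed sequence under each hypothesis: P(data | bag A) = (3/10)(3/10) = 9/100; P(data | bag B) = (1/4)(1/4) = 1/16.
Weighting by the prior gives 3/5 · 9/100 = 27/500, 2/5 · 1/16 = 1/40; with total 79/1000.
Dividing through by the total gives posterior P(bag A | data) = 0.68354, P(bag B | data) = 0.31646.
The predictive probability is P(purple next | data) = (7/10)(0.68354) + (3/4)(0.31646) = 0.71582.

0.7158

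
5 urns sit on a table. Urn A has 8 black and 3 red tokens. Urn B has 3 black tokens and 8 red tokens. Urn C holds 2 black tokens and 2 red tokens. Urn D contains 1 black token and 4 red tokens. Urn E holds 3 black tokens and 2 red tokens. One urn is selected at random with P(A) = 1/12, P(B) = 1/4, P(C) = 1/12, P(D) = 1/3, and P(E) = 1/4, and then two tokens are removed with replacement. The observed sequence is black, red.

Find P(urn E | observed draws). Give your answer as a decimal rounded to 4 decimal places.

For each hypothesis, P(data | H) works out to: P(data | urn A) = (8/11)(3/11) = 0.19835; P(data | urn B) = (3/11)(8/11) = 0.19835; P(data | urn C) = (2/4)(2/4) = 0.25; P(data | urn D) = (1/5)(4/5) = 0.16; P(data | urn E) = (3/5)(2/5) = 0.24.
Multiplying each by its prior: 1/12 · 0.19835 = 0.016529, 1/4 · 0.19835 = 0.049587, 1/12 · 0.25 = 0.020833, 1/3 · 0.16 = 0.053333, 1/4 · 0.24 = 0.06; with total 0.20028.
So P(urn E | data) = (0.06) / (0.20028) = 0.29958.

0.2996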